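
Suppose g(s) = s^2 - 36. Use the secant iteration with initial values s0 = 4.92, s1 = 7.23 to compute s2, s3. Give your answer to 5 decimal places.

5.89067, 5.98975

g(4.92) = -11.7936000, g(7.23) = 16.2729000
s2 = 7.2300000 − 16.2729000·(7.2300000 − 4.9200000) / (16.2729000 − (-11.7936000)) = 7.2300000 − (37.5903990)/(28.0665000) = 5.8906667
g(5.8906667) = -1.3000462
s3 = 5.8906667 − (-1.3000462)·(5.8906667 − 7.2300000) / (-1.3000462 − 16.2729000) = 5.8906667 − (1.7411952)/(-17.5729462) = 5.9897505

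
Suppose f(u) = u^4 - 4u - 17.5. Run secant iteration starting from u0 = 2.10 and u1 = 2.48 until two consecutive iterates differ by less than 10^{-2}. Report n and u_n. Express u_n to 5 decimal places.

n = 4, u_n = 2.27071

f(2.10) = -6.4519000, f(2.48) = 10.4074202
u2 = 2.4800000 − 10.4074202·(0.3800000)/(16.8593202) = 2.2454224;  |Δ| = 0.2345776
f(2.2454224) = -1.0607166
u3 = 2.2454224 − (-1.0607166)·(-0.2345776)/(-11.4681367) = 2.2671190;  |Δ| = 0.0216967
f(2.2671190) = -0.1506373
u4 = 2.2671190 − (-0.1506373)·(0.0216967)/(0.9100793) = 2.2707103;  |Δ| = 0.0035913
|u4 − u3| = 0.0035913 < 10^{-2}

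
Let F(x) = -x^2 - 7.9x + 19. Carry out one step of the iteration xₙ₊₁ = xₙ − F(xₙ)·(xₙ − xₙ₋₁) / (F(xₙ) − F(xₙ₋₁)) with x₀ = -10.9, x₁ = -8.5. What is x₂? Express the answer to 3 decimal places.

-9.709

F(-10.9) = -13.70000, F(-8.5) = 13.90000
x₂ = -8.50000 − 13.90000·(-8.50000 − (-10.90000)) / (13.90000 − (-13.70000)) = -8.50000 − (33.36000)/(27.60000) = -9.70870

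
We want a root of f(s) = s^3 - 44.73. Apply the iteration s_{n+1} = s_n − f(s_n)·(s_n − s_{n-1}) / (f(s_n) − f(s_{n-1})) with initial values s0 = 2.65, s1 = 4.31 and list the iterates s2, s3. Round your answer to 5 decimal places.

3.35557, 3.51239

f(2.65) = -26.1203750, f(4.31) = 35.3329910
s2 = 4.3100000 − 35.3329910·(4.3100000 − 2.6500000) / (35.3329910 − (-26.1203750)) = 4.3100000 − (58.6527651)/(61.4533660) = 3.3555728
f(3.3555728) = -6.9466910
s3 = 3.3555728 − (-6.9466910)·(3.3555728 − 4.3100000) / (-6.9466910 − 35.3329910) = 3.3555728 − (6.6301110)/(-42.2796820) = 3.5123883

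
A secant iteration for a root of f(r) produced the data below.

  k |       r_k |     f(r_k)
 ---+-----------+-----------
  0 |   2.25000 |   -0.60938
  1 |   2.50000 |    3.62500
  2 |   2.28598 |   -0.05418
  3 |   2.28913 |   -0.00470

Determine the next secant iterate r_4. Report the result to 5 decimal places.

2.28943

r_4 = 2.28913 − (-0.00470)·(2.28913 − 2.28598) / (-0.00470 − (-0.05418))
   = 2.28913 − (-0.0000148)/(0.0494800) = 2.2894292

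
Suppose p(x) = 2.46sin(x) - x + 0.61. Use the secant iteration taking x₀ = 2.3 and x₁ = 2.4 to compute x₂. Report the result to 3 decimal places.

p(2.3) = 0.14443, p(2.4) = -0.12836
x₂ = 2.40000 − (-0.12836)·(2.40000 − 2.30000) / (-0.12836 − 0.14443) = 2.40000 − (-0.01284)/(-0.27280) = 2.35295

2.353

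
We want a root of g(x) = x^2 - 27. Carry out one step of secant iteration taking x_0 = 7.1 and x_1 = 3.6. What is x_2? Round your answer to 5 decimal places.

4.91215

g(7.1) = 23.4100000, g(3.6) = -14.0400000
x_2 = 3.6000000 − (-14.0400000)·(3.6000000 − 7.1000000) / (-14.0400000 − 23.4100000) = 3.6000000 − (49.1400000)/(-37.4500000) = 4.9121495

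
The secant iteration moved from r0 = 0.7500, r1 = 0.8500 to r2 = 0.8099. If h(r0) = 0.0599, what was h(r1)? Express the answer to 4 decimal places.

The secant line through (0.7500, 0.0599) and (0.8500, h(r1)) crosses zero at r2 = 0.8099.
So (0.7500, 0.0599), (0.8500, h(r1)), (0.8099, 0) are collinear:
h(r1) = 0.0599 · (0.8500 − 0.8099) / (0.7500 − 0.8099) = 0.0599 · (0.040100)/(-0.059900) = -0.040100

-0.0401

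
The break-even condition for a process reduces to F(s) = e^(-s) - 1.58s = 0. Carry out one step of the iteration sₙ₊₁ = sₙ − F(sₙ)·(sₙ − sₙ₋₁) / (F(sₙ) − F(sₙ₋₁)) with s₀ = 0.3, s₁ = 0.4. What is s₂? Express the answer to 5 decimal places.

F(0.3) = 0.2668182, F(0.4) = 0.0383200
s₂ = 0.4000000 − 0.0383200·(0.4000000 − 0.3000000) / (0.0383200 − 0.2668182) = 0.4000000 − (0.0038320)/(-0.2284982) = 0.4167704

0.41677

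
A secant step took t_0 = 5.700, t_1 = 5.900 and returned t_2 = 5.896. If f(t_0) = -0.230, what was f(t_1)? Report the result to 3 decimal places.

The secant line through (5.700, -0.230) and (5.900, f(t_1)) crosses zero at t_2 = 5.896.
So (5.700, -0.230), (5.900, f(t_1)), (5.896, 0) are collinear:
f(t_1) = -0.230 · (5.900 − 5.896) / (5.700 − 5.896) = -0.230 · (0.00400)/(-0.19600) = 0.00469

0.005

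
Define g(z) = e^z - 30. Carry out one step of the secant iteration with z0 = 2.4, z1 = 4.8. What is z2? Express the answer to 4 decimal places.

g(2.4) = -18.976824, g(4.8) = 91.510418
z2 = 4.800000 − 91.510418·(4.800000 − 2.400000) / (91.510418 − (-18.976824)) = 4.800000 − (219.625002)/(110.487241) = 2.812214

2.8122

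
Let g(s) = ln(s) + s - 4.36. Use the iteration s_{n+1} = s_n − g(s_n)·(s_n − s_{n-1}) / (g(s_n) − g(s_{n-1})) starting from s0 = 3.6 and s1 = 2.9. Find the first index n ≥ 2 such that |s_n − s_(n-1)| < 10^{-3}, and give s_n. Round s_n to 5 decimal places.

n = 4, s_n = 3.19760

g(3.6) = 0.5209338, g(2.9) = -0.3952893
s2 = 2.9000000 − (-0.3952893)·(-0.7000000)/(-0.9162231) = 3.2020034;  |Δ| = 0.3020034
g(3.2020034) = 0.0057801
s3 = 3.2020034 − 0.0057801·(0.3020034)/(0.4010693) = 3.1976510;  |Δ| = 0.0043524
g(3.1976510) = 0.0000675
s4 = 3.1976510 − 0.0000675·(-0.0043524)/(-0.0057125) = 3.1975996;  |Δ| = 0.0000514
|s4 − s3| = 0.0000514 < 10^{-3}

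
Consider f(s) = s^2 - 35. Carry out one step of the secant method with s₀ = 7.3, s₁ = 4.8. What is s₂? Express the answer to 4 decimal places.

5.7884

f(7.3) = 18.290000, f(4.8) = -11.960000
s₂ = 4.800000 − (-11.960000)·(4.800000 − 7.300000) / (-11.960000 − 18.290000) = 4.800000 − (29.900000)/(-30.250000) = 5.788430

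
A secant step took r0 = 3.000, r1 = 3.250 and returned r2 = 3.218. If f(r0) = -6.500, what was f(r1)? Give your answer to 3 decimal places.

0.954

The secant line through (3.000, -6.500) and (3.250, f(r1)) crosses zero at r2 = 3.218.
So (3.000, -6.500), (3.250, f(r1)), (3.218, 0) are collinear:
f(r1) = -6.500 · (3.250 − 3.218) / (3.000 − 3.218) = -6.500 · (0.03200)/(-0.21800) = 0.95413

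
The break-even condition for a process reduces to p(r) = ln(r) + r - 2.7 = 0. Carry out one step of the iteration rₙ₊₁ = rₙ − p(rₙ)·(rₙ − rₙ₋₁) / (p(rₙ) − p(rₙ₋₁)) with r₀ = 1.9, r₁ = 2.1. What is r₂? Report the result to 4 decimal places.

p(1.9) = -0.158146, p(2.1) = 0.141937
r₂ = 2.100000 − 0.141937·(2.100000 − 1.900000) / (0.141937 − (-0.158146)) = 2.100000 − (0.028387)/(0.300083) = 2.005401

2.0054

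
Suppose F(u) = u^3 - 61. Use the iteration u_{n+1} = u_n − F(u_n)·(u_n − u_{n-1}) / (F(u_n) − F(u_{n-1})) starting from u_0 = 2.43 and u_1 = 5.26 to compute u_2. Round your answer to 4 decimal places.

F(2.43) = -46.651093, F(5.26) = 84.531576
u_2 = 5.260000 − 84.531576·(5.260000 − 2.430000) / (84.531576 − (-46.651093)) = 5.260000 − (239.224360)/(131.182669) = 3.436403

3.4364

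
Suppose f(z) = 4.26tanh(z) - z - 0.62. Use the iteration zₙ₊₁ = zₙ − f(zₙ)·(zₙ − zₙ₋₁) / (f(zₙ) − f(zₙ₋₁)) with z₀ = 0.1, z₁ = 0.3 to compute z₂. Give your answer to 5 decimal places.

0.19585

f(0.1) = -0.2954143, f(0.3) = 0.3209917
z₂ = 0.3000000 − 0.3209917·(0.3000000 − 0.1000000) / (0.3209917 − (-0.2954143)) = 0.3000000 − (0.0641983)/(0.6164061) = 0.1958506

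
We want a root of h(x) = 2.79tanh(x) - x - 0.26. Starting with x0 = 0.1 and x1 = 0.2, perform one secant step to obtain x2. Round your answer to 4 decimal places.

h(0.1) = -0.081926, h(0.2) = 0.090677
x2 = 0.200000 − 0.090677·(0.200000 − 0.100000) / (0.090677 − (-0.081926)) = 0.200000 − (0.009068)/(0.172603) = 0.147465

0.1475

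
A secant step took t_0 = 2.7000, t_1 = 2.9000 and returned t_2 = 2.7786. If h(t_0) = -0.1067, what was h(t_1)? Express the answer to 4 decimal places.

0.1648

The secant line through (2.7000, -0.1067) and (2.9000, h(t_1)) crosses zero at t_2 = 2.7786.
So (2.7000, -0.1067), (2.9000, h(t_1)), (2.7786, 0) are collinear:
h(t_1) = -0.1067 · (2.9000 − 2.7786) / (2.7000 − 2.7786) = -0.1067 · (0.121400)/(-0.078600) = 0.164801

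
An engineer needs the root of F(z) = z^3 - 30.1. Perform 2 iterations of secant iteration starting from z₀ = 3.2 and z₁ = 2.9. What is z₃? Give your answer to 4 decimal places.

3.1111

F(3.2) = 2.668000, F(2.9) = -5.711000
z₂ = 2.900000 − (-5.711000)·(2.900000 − 3.200000) / (-5.711000 − 2.668000) = 2.900000 − (1.713300)/(-8.379000) = 3.104475
F(3.104475) = -0.179786
z₃ = 3.104475 − (-0.179786)·(3.104475 − 2.900000) / (-0.179786 − (-5.711000)) = 3.104475 − (-0.036762)/(5.531214) = 3.111122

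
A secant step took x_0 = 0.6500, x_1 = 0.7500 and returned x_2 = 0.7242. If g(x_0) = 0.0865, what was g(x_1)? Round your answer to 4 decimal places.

-0.0301

The secant line through (0.6500, 0.0865) and (0.7500, g(x_1)) crosses zero at x_2 = 0.7242.
So (0.6500, 0.0865), (0.7500, g(x_1)), (0.7242, 0) are collinear:
g(x_1) = 0.0865 · (0.7500 − 0.7242) / (0.6500 − 0.7242) = 0.0865 · (0.025800)/(-0.074200) = -0.030077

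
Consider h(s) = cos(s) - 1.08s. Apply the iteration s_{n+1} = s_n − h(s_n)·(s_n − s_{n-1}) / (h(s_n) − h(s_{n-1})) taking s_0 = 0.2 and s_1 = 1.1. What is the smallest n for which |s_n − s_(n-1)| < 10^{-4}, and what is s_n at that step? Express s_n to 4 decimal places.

n = 5, s_n = 0.7051

h(0.2) = 0.764067, h(1.1) = -0.734404
s_2 = 1.100000 − (-0.734404)·(0.900000)/(-1.498470) = 0.658908;  |Δ| = 0.441092
h(0.658908) = 0.079041
s_3 = 0.658908 − 0.079041·(-0.441092)/(0.813445) = 0.701768;  |Δ| = 0.042860
h(0.701768) = 0.005793
s_4 = 0.701768 − 0.005793·(0.042860)/(-0.073248) = 0.705157;  |Δ| = 0.003389
h(0.705157) = -0.000061
s_5 = 0.705157 − (-0.000061)·(0.003389)/(-0.005853) = 0.705122;  |Δ| = 0.000035
|s_5 − s_4| = 0.000035 < 10^{-4}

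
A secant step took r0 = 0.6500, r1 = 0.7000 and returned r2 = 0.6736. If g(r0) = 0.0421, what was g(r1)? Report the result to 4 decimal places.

The secant line through (0.6500, 0.0421) and (0.7000, g(r1)) crosses zero at r2 = 0.6736.
So (0.6500, 0.0421), (0.7000, g(r1)), (0.6736, 0) are collinear:
g(r1) = 0.0421 · (0.7000 − 0.6736) / (0.6500 − 0.6736) = 0.0421 · (0.026400)/(-0.023600) = -0.047095

-0.0471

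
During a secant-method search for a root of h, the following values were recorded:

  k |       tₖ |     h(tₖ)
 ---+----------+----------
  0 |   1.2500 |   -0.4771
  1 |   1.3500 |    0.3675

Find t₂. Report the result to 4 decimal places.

1.3065

t₂ = 1.3500 − 0.3675·(1.3500 − 1.2500) / (0.3675 − (-0.4771))
   = 1.3500 − (0.036750)/(0.844600) = 1.306488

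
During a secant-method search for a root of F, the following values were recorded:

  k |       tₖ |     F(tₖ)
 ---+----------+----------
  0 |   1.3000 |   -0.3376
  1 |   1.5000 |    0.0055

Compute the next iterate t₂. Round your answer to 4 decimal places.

1.4968

t₂ = 1.5000 − 0.0055·(1.5000 − 1.3000) / (0.0055 − (-0.3376))
   = 1.5000 − (0.001100)/(0.343100) = 1.496794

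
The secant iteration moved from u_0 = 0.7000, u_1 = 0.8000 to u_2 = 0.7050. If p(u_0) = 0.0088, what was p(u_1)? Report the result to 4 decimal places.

The secant line through (0.7000, 0.0088) and (0.8000, p(u_1)) crosses zero at u_2 = 0.7050.
So (0.7000, 0.0088), (0.8000, p(u_1)), (0.7050, 0) are collinear:
p(u_1) = 0.0088 · (0.8000 − 0.7050) / (0.7000 − 0.7050) = 0.0088 · (0.095000)/(-0.005000) = -0.167200

-0.1672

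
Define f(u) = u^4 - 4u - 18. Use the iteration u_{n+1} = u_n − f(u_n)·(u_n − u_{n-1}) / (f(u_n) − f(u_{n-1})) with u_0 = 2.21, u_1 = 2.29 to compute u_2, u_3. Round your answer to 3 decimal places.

f(2.21) = -2.98557, f(2.29) = 0.34058
u_2 = 2.29000 − 0.34058·(2.29000 − 2.21000) / (0.34058 − (-2.98557)) = 2.29000 − (0.02725)/(3.32615) = 2.28181
f(2.28181) = -0.01804
u_3 = 2.28181 − (-0.01804)·(2.28181 − 2.29000) / (-0.01804 − 0.34058) = 2.28181 − (0.00015)/(-0.35862) = 2.28222

2.282, 2.282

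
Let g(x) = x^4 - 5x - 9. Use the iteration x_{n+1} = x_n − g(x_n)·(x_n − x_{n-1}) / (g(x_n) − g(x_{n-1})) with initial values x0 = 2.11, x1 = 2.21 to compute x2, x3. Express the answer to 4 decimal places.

g(2.11) = 0.271194, g(2.21) = 3.804433
x2 = 2.210000 − 3.804433·(2.210000 − 2.110000) / (3.804433 − 0.271194) = 2.210000 − (0.380443)/(3.533238) = 2.102324
g(2.102324) = 0.022729
x3 = 2.102324 − 0.022729·(2.102324 − 2.210000) / (0.022729 − 3.804433) = 2.102324 − (-0.002447)/(-3.781704) = 2.101677

2.1023, 2.1017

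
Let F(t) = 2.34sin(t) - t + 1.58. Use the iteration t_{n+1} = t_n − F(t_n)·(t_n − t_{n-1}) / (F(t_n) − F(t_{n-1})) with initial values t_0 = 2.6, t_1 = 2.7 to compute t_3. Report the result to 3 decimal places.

2.661

F(2.6) = 0.18627, F(2.7) = -0.11993
t_2 = 2.70000 − (-0.11993)·(2.70000 − 2.60000) / (-0.11993 − 0.18627) = 2.70000 − (-0.01199)/(-0.30620) = 2.66083
F(2.66083) = 0.00131
t_3 = 2.66083 − 0.00131·(2.66083 − 2.70000) / (0.00131 − (-0.11993)) = 2.66083 − (-0.00005)/(0.12124) = 2.66126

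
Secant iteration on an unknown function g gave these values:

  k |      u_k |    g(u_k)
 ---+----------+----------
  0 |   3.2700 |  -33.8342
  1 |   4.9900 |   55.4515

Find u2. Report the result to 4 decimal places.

3.9218

u2 = 4.9900 − 55.4515·(4.9900 − 3.2700) / (55.4515 − (-33.8342))
   = 4.9900 − (95.376580)/(89.285700) = 3.921782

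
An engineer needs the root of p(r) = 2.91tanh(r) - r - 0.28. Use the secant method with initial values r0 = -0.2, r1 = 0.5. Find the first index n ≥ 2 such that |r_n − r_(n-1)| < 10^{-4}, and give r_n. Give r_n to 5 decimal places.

n = 5, r_n = 0.14824

p(-0.2) = -0.6543622, p(0.5) = 0.5647609
r2 = 0.5000000 − 0.5647609·(0.7000000)/(1.2191231) = 0.1757238;  |Δ| = 0.3242762
p(0.1757238) = 0.0504332
r3 = 0.1757238 − 0.0504332·(-0.3242762)/(-0.5143277) = 0.1439263;  |Δ| = 0.0317974
p(0.1439263) = -0.0079689
r4 = 0.1439263 − (-0.0079689)·(-0.0317974)/(-0.0584021) = 0.1482651;  |Δ| = 0.0043387
p(0.1482651) = 0.0000523
r5 = 0.1482651 − 0.0000523·(0.0043387)/(0.0080212) = 0.1482367;  |Δ| = 0.0000283
|r5 − r4| = 0.0000283 < 10^{-4}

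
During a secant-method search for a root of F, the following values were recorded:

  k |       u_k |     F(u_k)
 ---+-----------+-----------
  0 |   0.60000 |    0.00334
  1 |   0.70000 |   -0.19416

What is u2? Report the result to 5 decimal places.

0.60169

u2 = 0.70000 − (-0.19416)·(0.70000 − 0.60000) / (-0.19416 − 0.00334)
   = 0.70000 − (-0.0194160)/(-0.1975000) = 0.6016911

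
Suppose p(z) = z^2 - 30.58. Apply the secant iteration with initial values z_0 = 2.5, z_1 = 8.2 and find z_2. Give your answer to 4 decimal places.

4.7738

p(2.5) = -24.330000, p(8.2) = 36.660000
z_2 = 8.200000 − 36.660000·(8.200000 − 2.500000) / (36.660000 − (-24.330000)) = 8.200000 − (208.962000)/(60.990000) = 4.773832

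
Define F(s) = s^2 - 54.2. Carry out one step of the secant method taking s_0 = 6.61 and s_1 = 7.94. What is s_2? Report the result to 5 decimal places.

F(6.61) = -10.5079000, F(7.94) = 8.8436000
s_2 = 7.9400000 − 8.8436000·(7.9400000 − 6.6100000) / (8.8436000 − (-10.5079000)) = 7.9400000 − (11.7619880)/(19.3515000) = 7.3321924

7.33219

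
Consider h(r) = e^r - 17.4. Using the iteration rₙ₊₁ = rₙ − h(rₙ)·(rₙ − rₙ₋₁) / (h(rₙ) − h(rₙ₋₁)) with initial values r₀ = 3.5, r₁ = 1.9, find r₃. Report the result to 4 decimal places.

3.0386

h(3.5) = 15.715452, h(1.9) = -10.714106
r₂ = 1.900000 − (-10.714106)·(1.900000 − 3.500000) / (-10.714106 − 15.715452) = 1.900000 − (17.142569)/(-26.429558) = 2.548614
h(2.548614) = -4.610640
r₃ = 2.548614 − (-4.610640)·(2.548614 − 1.900000) / (-4.610640 − (-10.714106)) = 2.548614 − (-2.990524)/(6.103465) = 3.038585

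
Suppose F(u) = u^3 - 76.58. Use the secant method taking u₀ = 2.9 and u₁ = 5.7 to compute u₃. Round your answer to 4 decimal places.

4.1192

F(2.9) = -52.191000, F(5.7) = 108.613000
u₂ = 5.700000 − 108.613000·(5.700000 − 2.900000) / (108.613000 − (-52.191000)) = 5.700000 − (304.116400)/(160.804000) = 3.808776
F(3.808776) = -21.326949
u₃ = 3.808776 − (-21.326949)·(3.808776 − 5.700000) / (-21.326949 − 108.613000) = 3.808776 − (40.334040)/(-129.939949) = 4.119181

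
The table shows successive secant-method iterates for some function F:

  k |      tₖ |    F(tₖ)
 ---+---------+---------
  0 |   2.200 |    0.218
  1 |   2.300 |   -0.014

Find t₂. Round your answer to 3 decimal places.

2.294

t₂ = 2.300 − (-0.014)·(2.300 − 2.200) / (-0.014 − 0.218)
   = 2.300 − (-0.00140)/(-0.23200) = 2.29397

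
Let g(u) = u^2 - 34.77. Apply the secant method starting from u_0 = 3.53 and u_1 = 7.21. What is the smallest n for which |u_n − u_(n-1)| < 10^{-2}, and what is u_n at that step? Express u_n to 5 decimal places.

g(3.53) = -22.3091000, g(7.21) = 17.2141000
u_2 = 7.2100000 − 17.2141000·(3.6800000)/(39.5232000) = 5.6071974;  |Δ| = 1.6028026
g(5.6071974) = -3.3293374
u_3 = 5.6071974 − (-3.3293374)·(-1.6028026)/(-20.5434374) = 5.8669529;  |Δ| = 0.2597555
g(5.8669529) = -0.3488639
u_4 = 5.8669529 − (-0.3488639)·(0.2597555)/(2.9804735) = 5.8973572;  |Δ| = 0.0304043
g(5.8973572) = 0.0088221
u_5 = 5.8973572 − 0.0088221·(0.0304043)/(0.3576860) = 5.8966073;  |Δ| = 0.0007499
|u_5 − u_4| = 0.0007499 < 10^{-2}

n = 5, u_n = 5.89661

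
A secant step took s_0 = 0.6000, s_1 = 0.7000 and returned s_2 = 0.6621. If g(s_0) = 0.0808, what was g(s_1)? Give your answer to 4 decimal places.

The secant line through (0.6000, 0.0808) and (0.7000, g(s_1)) crosses zero at s_2 = 0.6621.
So (0.6000, 0.0808), (0.7000, g(s_1)), (0.6621, 0) are collinear:
g(s_1) = 0.0808 · (0.7000 − 0.6621) / (0.6000 − 0.6621) = 0.0808 · (0.037900)/(-0.062100) = -0.049313

-0.0493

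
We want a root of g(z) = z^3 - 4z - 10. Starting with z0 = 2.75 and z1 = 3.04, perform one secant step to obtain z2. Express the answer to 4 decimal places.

2.7596

g(2.75) = -0.203125, g(3.04) = 5.934464
z2 = 3.040000 − 5.934464·(3.040000 − 2.750000) / (5.934464 − (-0.203125)) = 3.040000 − (1.720995)/(6.137589) = 2.759598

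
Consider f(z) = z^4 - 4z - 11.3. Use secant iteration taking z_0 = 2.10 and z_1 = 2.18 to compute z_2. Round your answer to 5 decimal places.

2.10715

f(2.10) = -0.2519000, f(2.18) = 2.5653058
z_2 = 2.1800000 − 2.5653058·(2.1800000 − 2.1000000) / (2.5653058 − (-0.2519000)) = 2.1800000 − (0.2052245)/(2.8172058) = 2.1071532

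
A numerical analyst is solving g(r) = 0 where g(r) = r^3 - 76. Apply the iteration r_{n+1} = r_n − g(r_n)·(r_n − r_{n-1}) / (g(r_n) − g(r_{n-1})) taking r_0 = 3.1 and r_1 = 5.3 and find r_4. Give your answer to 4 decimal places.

4.2402

g(3.1) = -46.209000, g(5.3) = 72.877000
r_2 = 5.300000 − 72.877000·(5.300000 − 3.100000) / (72.877000 − (-46.209000)) = 5.300000 − (160.329400)/(119.086000) = 3.953667
g(3.953667) = -14.198318
r_3 = 3.953667 − (-14.198318)·(3.953667 − 5.300000) / (-14.198318 − 72.877000) = 3.953667 − (19.115663)/(-87.075318) = 4.173197
g(4.173197) = -3.321366
r_4 = 4.173197 − (-3.321366)·(4.173197 − 3.953667) / (-3.321366 − (-14.198318)) = 4.173197 − (-0.729140)/(10.876952) = 4.240233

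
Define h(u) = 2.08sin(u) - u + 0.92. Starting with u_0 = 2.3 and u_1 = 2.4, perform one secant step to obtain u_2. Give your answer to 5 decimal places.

h(2.3) = 0.1710668, h(2.4) = -0.0750366
u_2 = 2.4000000 − (-0.0750366)·(2.4000000 − 2.3000000) / (-0.0750366 − 0.1710668) = 2.4000000 − (-0.0075037)/(-0.2461034) = 2.3695101

2.36951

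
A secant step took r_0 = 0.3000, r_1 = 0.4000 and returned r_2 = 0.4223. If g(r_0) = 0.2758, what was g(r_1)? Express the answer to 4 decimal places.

0.0503

The secant line through (0.3000, 0.2758) and (0.4000, g(r_1)) crosses zero at r_2 = 0.4223.
So (0.3000, 0.2758), (0.4000, g(r_1)), (0.4223, 0) are collinear:
g(r_1) = 0.2758 · (0.4000 − 0.4223) / (0.3000 − 0.4223) = 0.2758 · (-0.022300)/(-0.122300) = 0.050289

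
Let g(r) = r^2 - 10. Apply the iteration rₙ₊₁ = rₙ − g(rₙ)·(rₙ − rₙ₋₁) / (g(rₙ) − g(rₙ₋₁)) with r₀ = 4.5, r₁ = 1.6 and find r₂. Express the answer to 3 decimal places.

g(4.5) = 10.25000, g(1.6) = -7.44000
r₂ = 1.60000 − (-7.44000)·(1.60000 − 4.50000) / (-7.44000 − 10.25000) = 1.60000 − (21.57600)/(-17.69000) = 2.81967

2.820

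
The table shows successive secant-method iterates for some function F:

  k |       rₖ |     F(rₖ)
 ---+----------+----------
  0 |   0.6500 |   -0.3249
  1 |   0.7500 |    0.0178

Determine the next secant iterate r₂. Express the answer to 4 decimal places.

r₂ = 0.7500 − 0.0178·(0.7500 − 0.6500) / (0.0178 − (-0.3249))
   = 0.7500 − (0.001780)/(0.342700) = 0.744806

0.7448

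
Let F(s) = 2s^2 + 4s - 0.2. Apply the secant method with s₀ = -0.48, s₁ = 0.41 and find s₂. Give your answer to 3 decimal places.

F(-0.48) = -1.65920, F(0.41) = 1.77620
s₂ = 0.41000 − 1.77620·(0.41000 − (-0.48000)) / (1.77620 − (-1.65920)) = 0.41000 − (1.58082)/(3.43540) = -0.05016

-0.050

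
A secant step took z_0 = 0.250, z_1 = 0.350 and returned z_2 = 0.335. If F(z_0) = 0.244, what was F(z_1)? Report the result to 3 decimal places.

-0.043

The secant line through (0.250, 0.244) and (0.350, F(z_1)) crosses zero at z_2 = 0.335.
So (0.250, 0.244), (0.350, F(z_1)), (0.335, 0) are collinear:
F(z_1) = 0.244 · (0.350 − 0.335) / (0.250 − 0.335) = 0.244 · (0.01500)/(-0.08500) = -0.04306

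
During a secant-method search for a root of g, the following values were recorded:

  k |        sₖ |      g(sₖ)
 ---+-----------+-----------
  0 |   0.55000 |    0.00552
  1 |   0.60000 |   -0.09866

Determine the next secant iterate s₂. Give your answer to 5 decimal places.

s₂ = 0.60000 − (-0.09866)·(0.60000 − 0.55000) / (-0.09866 − 0.00552)
   = 0.60000 − (-0.0049330)/(-0.1041800) = 0.5526493

0.55265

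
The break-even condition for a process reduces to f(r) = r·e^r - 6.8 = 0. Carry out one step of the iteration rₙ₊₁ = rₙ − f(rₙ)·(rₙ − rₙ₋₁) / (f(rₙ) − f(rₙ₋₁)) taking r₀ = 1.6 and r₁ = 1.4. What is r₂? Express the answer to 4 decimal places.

f(1.6) = 1.124852, f(1.4) = -1.122720
r₂ = 1.400000 − (-1.122720)·(1.400000 − 1.600000) / (-1.122720 − 1.124852) = 1.400000 − (0.224544)/(-2.247572) = 1.499905

1.4999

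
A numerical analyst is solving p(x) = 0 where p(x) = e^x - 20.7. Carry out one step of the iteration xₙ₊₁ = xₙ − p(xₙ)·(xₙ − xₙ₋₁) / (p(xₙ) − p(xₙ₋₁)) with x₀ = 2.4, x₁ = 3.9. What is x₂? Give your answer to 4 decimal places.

p(2.4) = -9.676824, p(3.9) = 28.702449
x₂ = 3.900000 − 28.702449·(3.900000 − 2.400000) / (28.702449 − (-9.676824)) = 3.900000 − (43.053674)/(38.379273) = 2.778205

2.7782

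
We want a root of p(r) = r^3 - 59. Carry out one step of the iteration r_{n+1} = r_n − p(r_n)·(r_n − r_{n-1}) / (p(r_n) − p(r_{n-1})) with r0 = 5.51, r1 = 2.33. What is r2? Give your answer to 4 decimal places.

3.2832

p(5.51) = 108.284151, p(2.33) = -46.350663
r2 = 2.330000 − (-46.350663)·(2.330000 − 5.510000) / (-46.350663 − 108.284151) = 2.330000 − (147.395108)/(-154.634814) = 3.283182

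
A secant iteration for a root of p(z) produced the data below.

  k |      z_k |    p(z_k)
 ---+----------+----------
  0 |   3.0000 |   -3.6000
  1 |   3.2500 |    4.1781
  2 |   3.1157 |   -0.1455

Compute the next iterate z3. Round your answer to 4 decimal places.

3.1202

z3 = 3.1157 − (-0.1455)·(3.1157 − 3.2500) / (-0.1455 − 4.1781)
   = 3.1157 − (0.019541)/(-4.323600) = 3.120220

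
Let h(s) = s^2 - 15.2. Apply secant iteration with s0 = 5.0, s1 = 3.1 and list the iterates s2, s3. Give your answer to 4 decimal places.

h(5.0) = 9.800000, h(3.1) = -5.590000
s2 = 3.100000 − (-5.590000)·(3.100000 − 5.000000) / (-5.590000 − 9.800000) = 3.100000 − (10.621000)/(-15.390000) = 3.790123
h(3.790123) = -0.834964
s3 = 3.790123 − (-0.834964)·(3.790123 − 3.100000) / (-0.834964 − (-5.590000)) = 3.790123 − (-0.576228)/(4.755036) = 3.911306

3.7901, 3.9113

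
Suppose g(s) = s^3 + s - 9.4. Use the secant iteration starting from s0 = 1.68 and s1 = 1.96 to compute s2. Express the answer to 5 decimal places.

1.95183

g(1.68) = -2.9783680, g(1.96) = 0.0895360
s2 = 1.9600000 − 0.0895360·(1.9600000 − 1.6800000) / (0.0895360 − (-2.9783680)) = 1.9600000 − (0.0250701)/(3.0679040) = 1.9518283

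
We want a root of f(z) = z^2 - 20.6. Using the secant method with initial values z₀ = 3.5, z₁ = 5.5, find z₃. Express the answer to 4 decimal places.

4.5280

f(3.5) = -8.350000, f(5.5) = 9.650000
z₂ = 5.500000 − 9.650000·(5.500000 − 3.500000) / (9.650000 − (-8.350000)) = 5.500000 − (19.300000)/(18.000000) = 4.427778
f(4.427778) = -0.994784
z₃ = 4.427778 − (-0.994784)·(4.427778 − 5.500000) / (-0.994784 − 9.650000) = 4.427778 − (1.066629)/(-10.644784) = 4.527980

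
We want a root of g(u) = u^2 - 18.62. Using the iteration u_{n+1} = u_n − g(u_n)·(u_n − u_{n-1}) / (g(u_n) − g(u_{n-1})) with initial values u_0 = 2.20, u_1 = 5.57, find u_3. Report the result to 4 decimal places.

4.2702

g(2.20) = -13.780000, g(5.57) = 12.404900
u_2 = 5.570000 − 12.404900·(5.570000 − 2.200000) / (12.404900 − (-13.780000)) = 5.570000 − (41.804513)/(26.184900) = 3.973488
g(3.973488) = -2.831395
u_3 = 3.973488 − (-2.831395)·(3.973488 − 5.570000) / (-2.831395 − 12.404900) = 3.973488 − (4.520357)/(-15.236295) = 4.270171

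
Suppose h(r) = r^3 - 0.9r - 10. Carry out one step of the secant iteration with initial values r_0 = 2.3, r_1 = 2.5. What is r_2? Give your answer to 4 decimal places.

h(2.3) = 0.097000, h(2.5) = 3.375000
r_2 = 2.500000 − 3.375000·(2.500000 − 2.300000) / (3.375000 − 0.097000) = 2.500000 − (0.675000)/(3.278000) = 2.294082

2.2941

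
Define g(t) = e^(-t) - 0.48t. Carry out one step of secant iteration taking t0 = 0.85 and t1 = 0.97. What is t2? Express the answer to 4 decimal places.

g(0.85) = 0.019415, g(0.97) = -0.086517
t2 = 0.970000 − (-0.086517)·(0.970000 − 0.850000) / (-0.086517 − 0.019415) = 0.970000 − (-0.010382)/(-0.105932) = 0.871993

0.8720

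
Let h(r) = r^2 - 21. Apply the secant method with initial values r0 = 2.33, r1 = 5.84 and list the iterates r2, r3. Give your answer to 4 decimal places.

4.2359, 4.5393

h(2.33) = -15.571100, h(5.84) = 13.105600
r2 = 5.840000 − 13.105600·(5.840000 − 2.330000) / (13.105600 − (-15.571100)) = 5.840000 − (46.000656)/(28.676700) = 4.235887
h(4.235887) = -3.057258
r3 = 4.235887 − (-3.057258)·(4.235887 − 5.840000) / (-3.057258 − 13.105600) = 4.235887 − (4.904186)/(-16.162858) = 4.539311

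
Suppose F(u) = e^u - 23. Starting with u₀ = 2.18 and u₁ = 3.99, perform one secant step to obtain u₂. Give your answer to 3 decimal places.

2.747

F(2.18) = -14.15369, F(3.99) = 31.05489
u₂ = 3.99000 − 31.05489·(3.99000 − 2.18000) / (31.05489 − (-14.15369)) = 3.99000 − (56.20935)/(45.20858) = 2.74667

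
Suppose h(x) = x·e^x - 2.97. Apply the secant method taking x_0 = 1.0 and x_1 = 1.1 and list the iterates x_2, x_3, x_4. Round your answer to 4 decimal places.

1.0429, 1.0447, 1.0448

h(1.0) = -0.251718, h(1.1) = 0.334583
x_2 = 1.100000 − 0.334583·(1.100000 − 1.000000) / (0.334583 − (-0.251718)) = 1.100000 − (0.033458)/(0.586301) = 1.042933
h(1.042933) = -0.010648
x_3 = 1.042933 − (-0.010648)·(1.042933 − 1.100000) / (-0.010648 − 0.334583) = 1.042933 − (0.000608)/(-0.345230) = 1.044693
h(1.044693) = -0.000431
x_4 = 1.044693 − (-0.000431)·(1.044693 − 1.042933) / (-0.000431 − (-0.010648)) = 1.044693 − (-0.000001)/(0.010216) = 1.044768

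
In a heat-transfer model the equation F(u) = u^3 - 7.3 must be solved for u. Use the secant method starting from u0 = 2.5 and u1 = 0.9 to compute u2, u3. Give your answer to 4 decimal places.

F(2.5) = 8.325000, F(0.9) = -6.571000
u2 = 0.900000 − (-6.571000)·(0.900000 − 2.500000) / (-6.571000 − 8.325000) = 0.900000 − (10.513600)/(-14.896000) = 1.605800
F(1.605800) = -3.159293
u3 = 1.605800 − (-3.159293)·(1.605800 − 0.900000) / (-3.159293 − (-6.571000)) = 1.605800 − (-2.229829)/(3.411707) = 2.259382

1.6058, 2.2594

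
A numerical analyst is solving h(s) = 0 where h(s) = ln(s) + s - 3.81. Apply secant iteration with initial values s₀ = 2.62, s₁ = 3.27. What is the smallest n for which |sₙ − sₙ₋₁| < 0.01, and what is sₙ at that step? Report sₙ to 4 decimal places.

h(2.62) = -0.226826, h(3.27) = 0.644790
s₂ = 3.270000 − 0.644790·(0.650000)/(0.871616) = 2.789153;  |Δ| = 0.480847
h(2.789153) = 0.004891
s₃ = 2.789153 − 0.004891·(-0.480847)/(-0.639899) = 2.785478;  |Δ| = 0.003676
|s₃ − s₂| = 0.003676 < 0.01

n = 3, sₙ = 2.7855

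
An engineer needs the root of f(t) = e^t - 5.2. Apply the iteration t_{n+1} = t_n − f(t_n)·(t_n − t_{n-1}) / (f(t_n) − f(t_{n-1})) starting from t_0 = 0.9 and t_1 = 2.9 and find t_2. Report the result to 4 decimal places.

1.2488

f(0.9) = -2.740397, f(2.9) = 12.974145
t_2 = 2.900000 − 12.974145·(2.900000 − 0.900000) / (12.974145 − (-2.740397)) = 2.900000 − (25.948291)/(15.714542) = 1.248772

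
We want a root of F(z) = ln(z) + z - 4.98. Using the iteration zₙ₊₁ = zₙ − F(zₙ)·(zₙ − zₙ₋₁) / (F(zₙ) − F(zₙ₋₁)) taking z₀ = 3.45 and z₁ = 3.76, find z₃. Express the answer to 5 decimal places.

3.67771

F(3.45) = -0.2916258, F(3.76) = 0.1044190
z₂ = 3.7600000 − 0.1044190·(3.7600000 − 3.4500000) / (0.1044190 − (-0.2916258)) = 3.7600000 − (0.0323699)/(0.3960447) = 3.6782671
F(3.6782671) = 0.0007089
z₃ = 3.6782671 − 0.0007089·(3.6782671 − 3.7600000) / (0.0007089 − 0.1044190) = 3.6782671 − (-0.0000579)/(-0.1037101) = 3.6777085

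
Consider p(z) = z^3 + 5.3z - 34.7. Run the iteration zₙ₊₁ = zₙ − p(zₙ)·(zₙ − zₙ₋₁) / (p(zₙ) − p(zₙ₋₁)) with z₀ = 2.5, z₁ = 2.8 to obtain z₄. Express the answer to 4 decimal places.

p(2.5) = -5.825000, p(2.8) = 2.092000
z₂ = 2.800000 − 2.092000·(2.800000 − 2.500000) / (2.092000 − (-5.825000)) = 2.800000 − (0.627600)/(7.917000) = 2.720728
p(2.720728) = -0.140344
z₃ = 2.720728 − (-0.140344)·(2.720728 − 2.800000) / (-0.140344 − 2.092000) = 2.720728 − (0.011125)/(-2.232344) = 2.725711
p(2.725711) = -0.003053
z₄ = 2.725711 − (-0.003053)·(2.725711 − 2.720728) / (-0.003053 − (-0.140344)) = 2.725711 − (-0.000015)/(0.137290) = 2.725822

2.7258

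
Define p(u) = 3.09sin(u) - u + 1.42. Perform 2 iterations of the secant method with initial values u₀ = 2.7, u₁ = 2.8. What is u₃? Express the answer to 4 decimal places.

p(2.7) = 0.040604, p(2.8) = -0.344887
u₂ = 2.800000 − (-0.344887)·(2.800000 − 2.700000) / (-0.344887 − 0.040604) = 2.800000 − (-0.034489)/(-0.385490) = 2.710533
p(2.710533) = 0.000573
u₃ = 2.710533 − 0.000573·(2.710533 − 2.800000) / (0.000573 − (-0.344887)) = 2.710533 − (-0.000051)/(0.345460) = 2.710681

2.7107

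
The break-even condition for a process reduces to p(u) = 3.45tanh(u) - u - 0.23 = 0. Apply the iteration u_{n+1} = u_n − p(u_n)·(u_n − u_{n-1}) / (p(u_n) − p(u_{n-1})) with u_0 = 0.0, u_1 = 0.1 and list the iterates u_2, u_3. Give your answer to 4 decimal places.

p(0.0) = -0.230000, p(0.1) = 0.013855
u_2 = 0.100000 − 0.013855·(0.100000 − 0.000000) / (0.013855 − (-0.230000)) = 0.100000 − (0.001385)/(0.243855) = 0.094319
p(0.094319) = 0.000119
u_3 = 0.094319 − 0.000119·(0.094319 − 0.100000) / (0.000119 − 0.013855) = 0.094319 − (-0.000001)/(-0.013736) = 0.094269

0.0943, 0.0943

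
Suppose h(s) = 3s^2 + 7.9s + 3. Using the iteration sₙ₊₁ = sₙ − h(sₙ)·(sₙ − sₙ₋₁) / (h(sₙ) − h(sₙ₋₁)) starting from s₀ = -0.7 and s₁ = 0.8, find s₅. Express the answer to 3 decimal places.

-0.460

h(-0.7) = -1.06000, h(0.8) = 11.24000
s₂ = 0.80000 − 11.24000·(0.80000 − (-0.70000)) / (11.24000 − (-1.06000)) = 0.80000 − (16.86000)/(12.30000) = -0.57073
h(-0.57073) = -0.53158
s₃ = -0.57073 − (-0.53158)·(-0.57073 − 0.80000) / (-0.53158 − 11.24000) = -0.57073 − (0.72865)/(-11.77158) = -0.50883
h(-0.50883) = -0.24305
s₄ = -0.50883 − (-0.24305)·(-0.50883 − (-0.57073)) / (-0.24305 − (-0.53158)) = -0.50883 − (-0.01504)/(0.28853) = -0.45669
h(-0.45669) = 0.01784
s₅ = -0.45669 − 0.01784·(-0.45669 − (-0.50883)) / (0.01784 − (-0.24305)) = -0.45669 − (0.00093)/(0.26088) = -0.46026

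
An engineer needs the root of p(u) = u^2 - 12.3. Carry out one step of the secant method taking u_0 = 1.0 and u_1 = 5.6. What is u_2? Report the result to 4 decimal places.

2.7121

p(1.0) = -11.300000, p(5.6) = 19.060000
u_2 = 5.600000 − 19.060000·(5.600000 − 1.000000) / (19.060000 − (-11.300000)) = 5.600000 − (87.676000)/(30.360000) = 2.712121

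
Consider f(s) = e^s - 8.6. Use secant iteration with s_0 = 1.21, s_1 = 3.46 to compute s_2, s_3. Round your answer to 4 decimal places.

f(1.21) = -5.246515, f(3.46) = 23.216977
s_2 = 3.460000 − 23.216977·(3.460000 − 1.210000) / (23.216977 − (-5.246515)) = 3.460000 − (52.238197)/(28.463492) = 1.624730
f(1.624730) = -3.522953
s_3 = 1.624730 − (-3.522953)·(1.624730 − 3.460000) / (-3.522953 − 23.216977) = 1.624730 − (6.465570)/(-26.739929) = 1.866524

1.6247, 1.8665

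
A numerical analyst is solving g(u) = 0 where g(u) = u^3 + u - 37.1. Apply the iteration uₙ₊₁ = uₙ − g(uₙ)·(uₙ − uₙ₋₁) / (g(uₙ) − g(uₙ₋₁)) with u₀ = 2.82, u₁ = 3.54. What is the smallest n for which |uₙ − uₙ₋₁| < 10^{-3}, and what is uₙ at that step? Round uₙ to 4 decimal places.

n = 5, uₙ = 3.2353

g(2.82) = -11.854232, g(3.54) = 10.801864
u₂ = 3.540000 − 10.801864·(0.720000)/(22.656096) = 3.196722;  |Δ| = 0.343278
g(3.196722) = -1.235879
u₃ = 3.196722 − (-1.235879)·(-0.343278)/(-12.037743) = 3.231965;  |Δ| = 0.035243
g(3.231965) = -0.108222
u₄ = 3.231965 − (-0.108222)·(0.035243)/(1.127657) = 3.235348;  |Δ| = 0.003382
g(3.235348) = 0.001263
u₅ = 3.235348 − 0.001263·(0.003382)/(0.109484) = 3.235309;  |Δ| = 0.000039
|u₅ − u₄| = 0.000039 < 10^{-3}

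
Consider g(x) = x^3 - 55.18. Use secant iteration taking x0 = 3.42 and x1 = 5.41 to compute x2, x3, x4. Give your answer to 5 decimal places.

g(3.42) = -15.1783120, g(5.41) = 103.1604210
x2 = 5.4100000 − 103.1604210·(5.4100000 − 3.4200000) / (103.1604210 − (-15.1783120)) = 5.4100000 − (205.2892378)/(118.3387330) = 3.6752405
g(3.6752405) = -5.5370820
x3 = 3.6752405 − (-5.5370820)·(3.6752405 − 5.4100000) / (-5.5370820 − 103.1604210) = 3.6752405 − (9.6055054)/(-108.6975030) = 3.7636097
g(3.7636097) = -1.8693806
x4 = 3.7636097 − (-1.8693806)·(3.7636097 − 3.6752405) / (-1.8693806 − (-5.5370820)) = 3.7636097 − (-0.1651956)/(3.6677014) = 3.8086503

3.67524, 3.76361, 3.80865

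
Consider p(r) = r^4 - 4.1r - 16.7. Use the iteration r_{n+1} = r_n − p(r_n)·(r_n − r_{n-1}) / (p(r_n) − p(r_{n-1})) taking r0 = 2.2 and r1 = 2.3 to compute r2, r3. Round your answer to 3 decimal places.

p(2.2) = -2.29440, p(2.3) = 1.85410
r2 = 2.30000 − 1.85410·(2.30000 − 2.20000) / (1.85410 − (-2.29440)) = 2.30000 − (0.18541)/(4.14850) = 2.25531
p(2.25531) = -0.07521
r3 = 2.25531 − (-0.07521)·(2.25531 − 2.30000) / (-0.07521 − 1.85410) = 2.25531 − (0.00336)/(-1.92931) = 2.25705

2.255, 2.257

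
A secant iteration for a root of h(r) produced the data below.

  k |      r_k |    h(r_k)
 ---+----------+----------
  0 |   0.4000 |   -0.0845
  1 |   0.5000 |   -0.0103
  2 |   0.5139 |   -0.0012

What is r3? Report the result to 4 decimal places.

0.5157

r3 = 0.5139 − (-0.0012)·(0.5139 − 0.5000) / (-0.0012 − (-0.0103))
   = 0.5139 − (-0.000017)/(0.009100) = 0.515733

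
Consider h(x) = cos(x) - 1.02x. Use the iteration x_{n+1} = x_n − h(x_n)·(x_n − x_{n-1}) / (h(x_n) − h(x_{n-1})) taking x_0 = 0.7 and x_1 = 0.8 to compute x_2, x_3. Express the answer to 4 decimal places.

0.7299, 0.7303

h(0.7) = 0.050842, h(0.8) = -0.119293
x_2 = 0.800000 − (-0.119293)·(0.800000 − 0.700000) / (-0.119293 − 0.050842) = 0.800000 − (-0.011929)/(-0.170135) = 0.729883
h(0.729883) = 0.000771
x_3 = 0.729883 − 0.000771·(0.729883 − 0.800000) / (0.000771 − (-0.119293)) = 0.729883 − (-0.000054)/(0.120064) = 0.730334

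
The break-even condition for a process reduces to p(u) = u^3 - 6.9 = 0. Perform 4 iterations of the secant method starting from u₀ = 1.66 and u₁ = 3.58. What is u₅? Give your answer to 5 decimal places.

1.90355

p(1.66) = -2.3257040, p(3.58) = 38.9827120
u₂ = 3.5800000 − 38.9827120·(3.5800000 − 1.6600000) / (38.9827120 − (-2.3257040)) = 3.5800000 − (74.8468070)/(41.3084160) = 1.7680979
p(1.7680979) = -1.3726254
u₃ = 1.7680979 − (-1.3726254)·(1.7680979 − 3.5800000) / (-1.3726254 − 38.9827120) = 1.7680979 − (2.4870628)/(-40.3553374) = 1.8297270
p(1.8297270) = -0.7742557
u₄ = 1.8297270 − (-0.7742557)·(1.8297270 − 1.7680979) / (-0.7742557 − (-1.3726254)) = 1.8297270 − (-0.0477167)/(0.5983696) = 1.9094714
p(1.9094714) = 0.0620880
u₅ = 1.9094714 − 0.0620880·(1.9094714 − 1.8297270) / (0.0620880 − (-0.7742557)) = 1.9094714 − (0.0049512)/(0.8363437) = 1.9035514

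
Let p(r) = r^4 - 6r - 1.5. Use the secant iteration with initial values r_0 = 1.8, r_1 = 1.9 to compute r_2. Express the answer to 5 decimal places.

1.89317

p(1.8) = -1.8024000, p(1.9) = 0.1321000
r_2 = 1.9000000 − 0.1321000·(1.9000000 − 1.8000000) / (0.1321000 − (-1.8024000)) = 1.9000000 − (0.0132100)/(1.9345000) = 1.8931714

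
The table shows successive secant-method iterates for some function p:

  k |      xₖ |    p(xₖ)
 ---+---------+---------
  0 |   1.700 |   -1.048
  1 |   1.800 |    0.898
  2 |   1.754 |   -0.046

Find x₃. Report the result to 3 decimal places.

1.756

x₃ = 1.754 − (-0.046)·(1.754 − 1.800) / (-0.046 − 0.898)
   = 1.754 − (0.00212)/(-0.94400) = 1.75624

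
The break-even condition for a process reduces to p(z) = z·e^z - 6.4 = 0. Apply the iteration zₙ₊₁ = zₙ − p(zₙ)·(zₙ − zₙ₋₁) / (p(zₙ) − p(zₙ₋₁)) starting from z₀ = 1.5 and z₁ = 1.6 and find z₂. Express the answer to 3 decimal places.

p(1.5) = 0.32253, p(1.6) = 1.52485
z₂ = 1.60000 − 1.52485·(1.60000 − 1.50000) / (1.52485 − 0.32253) = 1.60000 − (0.15249)/(1.20232) = 1.47317

1.473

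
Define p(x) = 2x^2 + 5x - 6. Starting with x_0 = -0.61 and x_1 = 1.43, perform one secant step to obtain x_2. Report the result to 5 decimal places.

p(-0.61) = -8.3058000, p(1.43) = 5.2398000
x_2 = 1.4300000 − 5.2398000·(1.4300000 − (-0.6100000)) / (5.2398000 − (-8.3058000)) = 1.4300000 − (10.6891920)/(13.5456000) = 0.6408735

0.64087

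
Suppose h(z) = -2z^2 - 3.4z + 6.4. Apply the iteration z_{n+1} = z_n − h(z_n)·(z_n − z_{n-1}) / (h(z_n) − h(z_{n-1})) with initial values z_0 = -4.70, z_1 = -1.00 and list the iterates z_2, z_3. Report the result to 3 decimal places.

h(-4.70) = -21.80000, h(-1.00) = 7.80000
z_2 = -1.00000 − 7.80000·(-1.00000 − (-4.70000)) / (7.80000 − (-21.80000)) = -1.00000 − (28.86000)/(29.60000) = -1.97500
h(-1.97500) = 5.31375
z_3 = -1.97500 − 5.31375·(-1.97500 − (-1.00000)) / (5.31375 − 7.80000) = -1.97500 − (-5.18091)/(-2.48625) = -4.05882

-1.975, -4.059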